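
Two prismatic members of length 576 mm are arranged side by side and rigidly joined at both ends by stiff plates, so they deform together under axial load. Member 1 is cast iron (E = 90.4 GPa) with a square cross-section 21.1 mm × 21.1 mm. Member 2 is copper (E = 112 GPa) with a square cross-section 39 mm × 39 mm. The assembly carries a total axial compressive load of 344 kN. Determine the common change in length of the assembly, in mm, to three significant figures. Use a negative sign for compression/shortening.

-0.941 mm

A_1 = 445.2 mm².
A_2 = 1521 mm².
Equal strain + equilibrium ⇒ each member carries load in proportion to AE: A₁E₁ = 40250000 N, A₂E₂ = 170400000 N, ΣAE = 210600000 N.
δ = PL/ΣAE = -344000·576/210600000 = -0.9409 mm.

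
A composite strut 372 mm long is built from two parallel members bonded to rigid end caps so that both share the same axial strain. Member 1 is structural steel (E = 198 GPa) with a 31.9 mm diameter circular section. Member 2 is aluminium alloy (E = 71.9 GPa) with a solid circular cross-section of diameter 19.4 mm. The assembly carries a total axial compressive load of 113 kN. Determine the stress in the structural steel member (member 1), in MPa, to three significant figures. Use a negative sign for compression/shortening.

-125 MPa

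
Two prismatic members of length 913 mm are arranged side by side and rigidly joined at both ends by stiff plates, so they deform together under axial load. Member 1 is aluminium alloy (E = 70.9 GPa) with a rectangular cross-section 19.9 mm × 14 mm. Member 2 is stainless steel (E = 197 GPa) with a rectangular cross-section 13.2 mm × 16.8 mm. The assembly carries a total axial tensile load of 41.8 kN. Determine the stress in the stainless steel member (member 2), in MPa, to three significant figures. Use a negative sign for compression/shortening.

130 MPa

A_1 = 278.6 mm².
A_2 = 221.8 mm².
Equal strain + equilibrium ⇒ each member carries load in proportion to AE: A₁E₁ = 19750000 N, A₂E₂ = 43690000 N, ΣAE = 63440000 N.
σ₂ = P·E₂/ΣAE = 41800·197000/63440000 = 129.8 MPa.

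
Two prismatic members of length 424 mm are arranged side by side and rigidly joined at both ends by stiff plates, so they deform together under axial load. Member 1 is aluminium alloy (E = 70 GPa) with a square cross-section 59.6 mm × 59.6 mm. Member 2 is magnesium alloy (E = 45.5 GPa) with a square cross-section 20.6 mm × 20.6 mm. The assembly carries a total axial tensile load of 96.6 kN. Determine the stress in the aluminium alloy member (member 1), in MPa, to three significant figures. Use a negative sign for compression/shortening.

A_1 = 3552 mm².
A_2 = 424.4 mm².
Equal strain + equilibrium ⇒ each member carries load in proportion to AE: A₁E₁ = 248700000 N, A₂E₂ = 19310000 N, ΣAE = 268000000 N.
σ₁ = P·E₁/ΣAE = 96600·70000/268000000 = 25.24 MPa.

25.2 MPa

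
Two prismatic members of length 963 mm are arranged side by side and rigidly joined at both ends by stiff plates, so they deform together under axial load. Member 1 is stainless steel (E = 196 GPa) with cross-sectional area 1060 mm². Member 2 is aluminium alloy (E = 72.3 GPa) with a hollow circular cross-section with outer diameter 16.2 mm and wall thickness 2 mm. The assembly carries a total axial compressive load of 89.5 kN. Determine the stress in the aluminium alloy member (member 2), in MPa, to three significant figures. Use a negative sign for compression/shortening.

-30.2 MPa

A_2 = 89.22 mm².
Equal strain + equilibrium ⇒ each member carries load in proportion to AE: A₁E₁ = 207800000 N, A₂E₂ = 6451000 N, ΣAE = 214200000 N.
σ₂ = P·E₂/ΣAE = -89500·72300/214200000 = -30.21 MPa.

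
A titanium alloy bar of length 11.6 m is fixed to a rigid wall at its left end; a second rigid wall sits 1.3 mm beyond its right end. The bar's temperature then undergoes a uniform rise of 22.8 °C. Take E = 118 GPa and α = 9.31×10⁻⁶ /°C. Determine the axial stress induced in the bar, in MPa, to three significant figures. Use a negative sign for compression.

Free thermal expansion αLΔT = 9.31e-6 · 11600 · 22.8 = 2.462 mm.
The walls engage after the gap closes; constrained expansion = 2.462 − 1.3 = 1.162 mm.
The walls impose strain ε = −(1.162)/11600 = -1.0020e-04; σ = Eε = 118000 · -1.0020e-04 = -11.82 MPa.

-11.8 MPa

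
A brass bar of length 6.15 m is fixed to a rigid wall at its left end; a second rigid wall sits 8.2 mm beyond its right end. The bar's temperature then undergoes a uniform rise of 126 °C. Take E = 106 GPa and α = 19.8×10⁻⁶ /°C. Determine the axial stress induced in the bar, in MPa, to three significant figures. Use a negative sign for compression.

-123 MPa

Free thermal expansion αLΔT = 19.8e-6 · 6150 · 126 = 15.34 mm.
The walls engage after the gap closes; constrained expansion = 15.34 − 8.2 = 7.143 mm.
The walls impose strain ε = −(7.143)/6150 = -1.1615e-03; σ = Eε = 106000 · -1.1615e-03 = -123.1 MPa.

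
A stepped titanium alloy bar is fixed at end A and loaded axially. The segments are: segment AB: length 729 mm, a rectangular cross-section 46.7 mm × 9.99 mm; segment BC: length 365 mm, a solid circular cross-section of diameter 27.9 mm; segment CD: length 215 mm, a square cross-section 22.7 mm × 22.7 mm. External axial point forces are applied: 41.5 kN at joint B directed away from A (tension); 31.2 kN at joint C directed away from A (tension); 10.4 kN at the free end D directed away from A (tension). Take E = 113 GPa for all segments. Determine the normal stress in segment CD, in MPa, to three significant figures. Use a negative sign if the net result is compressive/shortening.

Internal axial forces (sectioning from the free end, tension +): N_CD = 10.4 kN, N_BC = 41.6 kN, N_AB = 83.1 kN.
A_CD = 515.3 mm².
σ_CD = N_CD/A_CD = 10400/515.3 = 20.18 MPa.

20.2 MPa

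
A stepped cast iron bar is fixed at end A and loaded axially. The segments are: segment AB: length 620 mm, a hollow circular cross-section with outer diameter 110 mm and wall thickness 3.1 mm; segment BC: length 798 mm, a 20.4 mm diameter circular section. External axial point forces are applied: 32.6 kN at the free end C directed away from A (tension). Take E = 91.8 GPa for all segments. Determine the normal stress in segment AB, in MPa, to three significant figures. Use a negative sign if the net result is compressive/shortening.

Internal axial forces (sectioning from the free end, tension +): N_BC = 32.6 kN, N_AB = 32.6 kN.
A_AB = 1041 mm².
σ_AB = N_AB/A_AB = 32600/1041 = 31.31 MPa.

31.3 MPa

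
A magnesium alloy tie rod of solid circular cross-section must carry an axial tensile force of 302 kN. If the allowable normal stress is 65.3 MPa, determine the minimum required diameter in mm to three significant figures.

Required area A ≥ P/σ_allow = 302000/65.3 = 4625 mm².
For a solid circular section, d ≥ √(4A/π) = 76.74 mm.

76.7 mm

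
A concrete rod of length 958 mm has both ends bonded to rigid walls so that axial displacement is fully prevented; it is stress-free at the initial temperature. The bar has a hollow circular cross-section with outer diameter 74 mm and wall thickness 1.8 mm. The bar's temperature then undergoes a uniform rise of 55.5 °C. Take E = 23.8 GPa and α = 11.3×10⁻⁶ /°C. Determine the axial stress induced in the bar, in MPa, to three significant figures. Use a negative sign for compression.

Free thermal expansion αLΔT = 11.3e-6 · 958 · 55.5 = 0.6008 mm.
The walls impose strain ε = −(0.6008)/958 = -6.2715e-04; σ = Eε = 23800 · -6.2715e-04 = -14.93 MPa.

-14.9 MPa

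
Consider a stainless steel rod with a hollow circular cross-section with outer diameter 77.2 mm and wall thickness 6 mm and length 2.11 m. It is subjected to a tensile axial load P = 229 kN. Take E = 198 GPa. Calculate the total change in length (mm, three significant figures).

1.82 mm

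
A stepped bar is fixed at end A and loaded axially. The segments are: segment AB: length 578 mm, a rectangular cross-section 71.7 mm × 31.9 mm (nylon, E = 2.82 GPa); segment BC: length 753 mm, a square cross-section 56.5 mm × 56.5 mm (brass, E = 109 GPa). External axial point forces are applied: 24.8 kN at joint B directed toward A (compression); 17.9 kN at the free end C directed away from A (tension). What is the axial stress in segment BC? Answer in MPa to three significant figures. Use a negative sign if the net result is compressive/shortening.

5.61 MPa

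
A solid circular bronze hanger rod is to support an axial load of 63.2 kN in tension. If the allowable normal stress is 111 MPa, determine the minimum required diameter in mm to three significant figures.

Required area A ≥ P/σ_allow = 63200/111 = 569.4 mm².
For a solid circular section, d ≥ √(4A/π) = 26.92 mm.

26.9 mm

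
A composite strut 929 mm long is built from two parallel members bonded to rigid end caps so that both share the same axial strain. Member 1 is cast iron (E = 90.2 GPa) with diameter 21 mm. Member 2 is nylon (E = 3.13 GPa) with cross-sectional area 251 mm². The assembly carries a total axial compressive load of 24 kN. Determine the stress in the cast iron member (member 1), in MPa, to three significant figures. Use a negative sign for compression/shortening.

-67.6 MPa

A_1 = 346.4 mm².
Equal strain + equilibrium ⇒ each member carries load in proportion to AE: A₁E₁ = 31240000 N, A₂E₂ = 785600 N, ΣAE = 32030000 N.
σ₁ = P·E₁/ΣAE = -24000·90200/32030000 = -67.59 MPa.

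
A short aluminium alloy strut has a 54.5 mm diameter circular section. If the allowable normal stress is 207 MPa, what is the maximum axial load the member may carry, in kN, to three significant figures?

483 kN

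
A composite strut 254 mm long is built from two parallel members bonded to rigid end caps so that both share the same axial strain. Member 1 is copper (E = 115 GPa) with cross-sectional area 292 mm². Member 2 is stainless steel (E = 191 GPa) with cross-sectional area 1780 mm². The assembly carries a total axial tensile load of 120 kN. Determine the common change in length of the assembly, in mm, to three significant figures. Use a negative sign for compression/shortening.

0.0816 mm

Equal strain + equilibrium ⇒ each member carries load in proportion to AE: A₁E₁ = 33580000 N, A₂E₂ = 340000000 N, ΣAE = 373600000 N.
δ = PL/ΣAE = 120000·254/373600000 = 0.08159 mm.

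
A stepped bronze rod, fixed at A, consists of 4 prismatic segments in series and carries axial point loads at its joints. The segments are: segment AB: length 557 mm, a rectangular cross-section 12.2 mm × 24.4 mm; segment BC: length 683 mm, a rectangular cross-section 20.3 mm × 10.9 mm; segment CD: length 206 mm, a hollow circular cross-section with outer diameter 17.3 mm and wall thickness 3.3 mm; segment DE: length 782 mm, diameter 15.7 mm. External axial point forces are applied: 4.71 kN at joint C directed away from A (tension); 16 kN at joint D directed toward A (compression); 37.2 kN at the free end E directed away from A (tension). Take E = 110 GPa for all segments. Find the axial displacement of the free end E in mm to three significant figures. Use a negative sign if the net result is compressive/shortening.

2.81 mm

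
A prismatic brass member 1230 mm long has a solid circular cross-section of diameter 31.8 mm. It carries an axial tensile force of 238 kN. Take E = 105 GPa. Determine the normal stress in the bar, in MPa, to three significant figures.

A = 794.2 mm².
σ = N/A = 238000/794.2 = 299.7 MPa.

300 MPa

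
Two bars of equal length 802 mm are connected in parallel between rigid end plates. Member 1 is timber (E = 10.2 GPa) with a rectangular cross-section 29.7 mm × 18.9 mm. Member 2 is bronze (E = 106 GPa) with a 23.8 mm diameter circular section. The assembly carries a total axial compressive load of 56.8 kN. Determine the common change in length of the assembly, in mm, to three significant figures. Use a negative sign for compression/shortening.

A_1 = 561.3 mm².
A_2 = 444.9 mm².
Equal strain + equilibrium ⇒ each member carries load in proportion to AE: A₁E₁ = 5726000 N, A₂E₂ = 47160000 N, ΣAE = 52880000 N.
δ = PL/ΣAE = -56800·802/52880000 = -0.8614 mm.

-0.861 mm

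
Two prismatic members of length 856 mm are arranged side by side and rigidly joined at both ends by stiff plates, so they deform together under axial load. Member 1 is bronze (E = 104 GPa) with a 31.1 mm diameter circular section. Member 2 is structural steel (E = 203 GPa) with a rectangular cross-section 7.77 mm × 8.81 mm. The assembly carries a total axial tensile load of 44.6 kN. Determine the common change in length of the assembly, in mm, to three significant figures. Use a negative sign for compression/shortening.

A_1 = 759.6 mm².
A_2 = 68.45 mm².
Equal strain + equilibrium ⇒ each member carries load in proportion to AE: A₁E₁ = 79000000 N, A₂E₂ = 13900000 N, ΣAE = 92900000 N.
δ = PL/ΣAE = 44600·856/92900000 = 0.411 mm.

0.411 mm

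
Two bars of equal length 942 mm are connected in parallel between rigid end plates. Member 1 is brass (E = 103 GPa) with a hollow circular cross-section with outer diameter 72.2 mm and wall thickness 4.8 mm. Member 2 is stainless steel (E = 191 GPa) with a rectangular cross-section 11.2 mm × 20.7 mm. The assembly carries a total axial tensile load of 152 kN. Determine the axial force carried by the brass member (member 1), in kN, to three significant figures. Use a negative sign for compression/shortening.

107 kN

A_1 = 1016 mm².
A_2 = 231.8 mm².
Equal strain + equilibrium ⇒ each member carries load in proportion to AE: A₁E₁ = 104700000 N, A₂E₂ = 44280000 N, ΣAE = 149000000 N.
F₁ = P·A₁E₁/ΣAE = 152000·104700000/149000000 = 106800 N.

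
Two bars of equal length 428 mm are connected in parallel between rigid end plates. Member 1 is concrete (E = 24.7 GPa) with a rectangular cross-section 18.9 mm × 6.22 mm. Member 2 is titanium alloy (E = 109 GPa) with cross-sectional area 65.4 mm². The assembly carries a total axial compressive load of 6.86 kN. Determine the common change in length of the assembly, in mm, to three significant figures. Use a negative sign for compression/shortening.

-0.293 mm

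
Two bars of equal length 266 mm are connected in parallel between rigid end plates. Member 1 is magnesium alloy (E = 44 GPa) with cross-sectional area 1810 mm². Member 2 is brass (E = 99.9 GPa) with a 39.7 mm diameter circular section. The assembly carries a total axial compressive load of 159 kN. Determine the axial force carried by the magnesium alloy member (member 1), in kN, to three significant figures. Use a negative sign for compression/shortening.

A_2 = 1238 mm².
Equal strain + equilibrium ⇒ each member carries load in proportion to AE: A₁E₁ = 79640000 N, A₂E₂ = 123700000 N, ΣAE = 203300000 N.
F₁ = P·A₁E₁/ΣAE = -159000·79640000/203300000 = -62290 N.

-62.3 kN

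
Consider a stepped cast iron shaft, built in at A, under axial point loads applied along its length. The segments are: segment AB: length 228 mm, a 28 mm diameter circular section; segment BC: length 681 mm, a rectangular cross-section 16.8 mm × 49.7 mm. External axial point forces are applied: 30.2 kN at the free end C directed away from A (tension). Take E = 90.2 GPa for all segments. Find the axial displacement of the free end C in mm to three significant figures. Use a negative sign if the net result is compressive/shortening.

0.397 mm

Internal axial forces (sectioning from the free end, tension +): N_BC = 30.2 kN, N_AB = 30.2 kN.
A_AB = 615.8 mm².
A_BC = 835 mm².
δ_AB = 30200·228/(615.8·90200) = 0.124 mm
δ_BC = 30200·681/(835·90200) = 0.2731 mm
δ = Σδ_i = 0.397 mm.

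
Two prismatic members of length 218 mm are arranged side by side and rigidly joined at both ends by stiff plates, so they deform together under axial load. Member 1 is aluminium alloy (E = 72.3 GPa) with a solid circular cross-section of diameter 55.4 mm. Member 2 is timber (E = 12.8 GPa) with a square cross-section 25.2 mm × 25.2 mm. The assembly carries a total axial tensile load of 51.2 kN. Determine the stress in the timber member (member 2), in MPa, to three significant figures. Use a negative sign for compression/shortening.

A_1 = 2411 mm².
A_2 = 635 mm².
Equal strain + equilibrium ⇒ each member carries load in proportion to AE: A₁E₁ = 174300000 N, A₂E₂ = 8129000 N, ΣAE = 182400000 N.
σ₂ = P·E₂/ΣAE = 51200·12800/182400000 = 3.593 MPa.

3.59 MPa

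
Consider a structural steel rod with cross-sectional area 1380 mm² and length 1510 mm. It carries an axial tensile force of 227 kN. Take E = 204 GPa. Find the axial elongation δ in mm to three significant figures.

1.22 mm

δ_mech = NL/(AE) = 227000·1510/(1380·204000) = 1.218 mm.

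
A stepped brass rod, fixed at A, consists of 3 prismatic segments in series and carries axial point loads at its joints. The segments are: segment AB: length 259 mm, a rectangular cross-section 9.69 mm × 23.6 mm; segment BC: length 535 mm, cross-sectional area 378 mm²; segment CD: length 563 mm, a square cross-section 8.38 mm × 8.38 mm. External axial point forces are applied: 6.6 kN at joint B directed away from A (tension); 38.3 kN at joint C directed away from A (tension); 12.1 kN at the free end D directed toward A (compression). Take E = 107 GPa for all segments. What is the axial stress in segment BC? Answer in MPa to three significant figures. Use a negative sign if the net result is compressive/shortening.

69.3 MPa

Internal axial forces (sectioning from the free end, tension +): N_CD = -12.1 kN, N_BC = 26.2 kN, N_AB = 32.8 kN.
σ_BC = N_BC/A_BC = 26200/378 = 69.31 MPa.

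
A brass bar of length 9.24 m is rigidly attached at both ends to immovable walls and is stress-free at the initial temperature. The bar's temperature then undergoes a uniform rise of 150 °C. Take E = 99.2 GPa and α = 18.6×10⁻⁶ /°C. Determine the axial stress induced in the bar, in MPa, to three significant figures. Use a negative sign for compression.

Free thermal expansion αLΔT = 18.6e-6 · 9240 · 150 = 25.78 mm.
The walls impose strain ε = −(25.78)/9240 = -2.7900e-03; σ = Eε = 99200 · -2.7900e-03 = -276.8 MPa.

-277 MPa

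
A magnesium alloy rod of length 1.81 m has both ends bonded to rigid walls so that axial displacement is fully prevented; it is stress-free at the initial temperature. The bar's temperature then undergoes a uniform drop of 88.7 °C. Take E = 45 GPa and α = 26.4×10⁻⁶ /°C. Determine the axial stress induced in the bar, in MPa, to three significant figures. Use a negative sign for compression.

Free thermal expansion αLΔT = 26.4e-6 · 1810 · -88.7 = -4.238 mm.
The walls impose strain ε = −(-4.238)/1810 = 2.3417e-03; σ = Eε = 45000 · 2.3417e-03 = 105.4 MPa.

105 MPa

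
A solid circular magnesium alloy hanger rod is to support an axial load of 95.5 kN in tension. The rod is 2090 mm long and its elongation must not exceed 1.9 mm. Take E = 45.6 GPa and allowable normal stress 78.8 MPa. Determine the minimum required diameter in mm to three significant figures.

54.2 mm

Required area A ≥ P/σ_allow = 95500/78.8 = 1212 mm².
For a solid circular section, d ≥ √(4A/π) = 39.28 mm.
Elongation limit: A ≥ PL/(Eδ_allow) = 95500·2090/(45600·1.9) = 2304 mm² ⇒ d ≥ 54.16 mm.
The elongation limit governs.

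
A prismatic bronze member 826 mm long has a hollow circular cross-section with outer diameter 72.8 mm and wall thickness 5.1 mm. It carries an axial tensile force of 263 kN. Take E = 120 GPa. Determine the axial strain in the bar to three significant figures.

A = 1085 mm².
σ = N/A = 242.5 MPa; ε = σ/E = 242.5/120000 = 2.021e-03.

0.00202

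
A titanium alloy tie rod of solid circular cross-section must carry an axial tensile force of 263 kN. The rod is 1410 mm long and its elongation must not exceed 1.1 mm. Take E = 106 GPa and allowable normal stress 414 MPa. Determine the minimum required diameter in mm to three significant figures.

63.6 mm

Required area A ≥ P/σ_allow = 263000/414 = 635.3 mm².
For a solid circular section, d ≥ √(4A/π) = 28.44 mm.
Elongation limit: A ≥ PL/(Eδ_allow) = 263000·1410/(106000·1.1) = 3180 mm² ⇒ d ≥ 63.63 mm.
The elongation limit governs.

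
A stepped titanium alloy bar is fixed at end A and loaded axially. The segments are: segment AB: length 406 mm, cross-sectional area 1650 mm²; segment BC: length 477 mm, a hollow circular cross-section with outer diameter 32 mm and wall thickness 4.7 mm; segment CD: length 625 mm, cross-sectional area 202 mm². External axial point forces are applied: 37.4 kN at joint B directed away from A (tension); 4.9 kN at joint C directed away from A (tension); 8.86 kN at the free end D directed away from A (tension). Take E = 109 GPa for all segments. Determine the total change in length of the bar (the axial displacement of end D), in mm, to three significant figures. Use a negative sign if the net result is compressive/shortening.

0.516 mm

Internal axial forces (sectioning from the free end, tension +): N_CD = 8.86 kN, N_BC = 13.76 kN, N_AB = 51.16 kN.
A_BC = 403.1 mm².
δ_AB = 51160·406/(1650·109000) = 0.1155 mm
δ_BC = 13760·477/(403.1·109000) = 0.1494 mm
δ_CD = 8860·625/(202·109000) = 0.2515 mm
δ = Σδ_i = 0.5164 mm.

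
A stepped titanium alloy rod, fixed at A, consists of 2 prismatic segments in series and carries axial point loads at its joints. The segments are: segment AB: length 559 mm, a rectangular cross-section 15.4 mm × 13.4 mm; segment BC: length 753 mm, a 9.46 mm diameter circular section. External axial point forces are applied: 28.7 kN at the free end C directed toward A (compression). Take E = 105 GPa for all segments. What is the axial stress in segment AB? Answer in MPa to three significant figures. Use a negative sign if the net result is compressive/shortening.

Internal axial forces (sectioning from the free end, tension +): N_BC = -28.7 kN, N_AB = -28.7 kN.
A_AB = 206.4 mm².
σ_AB = N_AB/A_AB = -28700/206.4 = -139.1 MPa.

-139 MPa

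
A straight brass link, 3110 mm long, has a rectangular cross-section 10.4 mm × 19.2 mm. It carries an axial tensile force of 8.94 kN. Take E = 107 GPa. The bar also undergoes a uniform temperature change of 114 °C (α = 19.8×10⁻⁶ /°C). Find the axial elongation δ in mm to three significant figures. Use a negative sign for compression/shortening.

8.32 mm

A = 199.7 mm².
δ_mech = NL/(AE) = 8940·3110/(199.7·107000) = 1.301 mm.
δ_thermal = αLΔT = 19.8e-6·3110·114 = 7.02 mm.
δ = δ_mech + δ_thermal = 8.321 mm.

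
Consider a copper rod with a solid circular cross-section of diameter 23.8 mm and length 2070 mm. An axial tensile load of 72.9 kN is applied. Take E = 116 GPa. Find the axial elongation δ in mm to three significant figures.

2.92 mm

A = 444.9 mm².
δ_mech = NL/(AE) = 72900·2070/(444.9·116000) = 2.924 mm.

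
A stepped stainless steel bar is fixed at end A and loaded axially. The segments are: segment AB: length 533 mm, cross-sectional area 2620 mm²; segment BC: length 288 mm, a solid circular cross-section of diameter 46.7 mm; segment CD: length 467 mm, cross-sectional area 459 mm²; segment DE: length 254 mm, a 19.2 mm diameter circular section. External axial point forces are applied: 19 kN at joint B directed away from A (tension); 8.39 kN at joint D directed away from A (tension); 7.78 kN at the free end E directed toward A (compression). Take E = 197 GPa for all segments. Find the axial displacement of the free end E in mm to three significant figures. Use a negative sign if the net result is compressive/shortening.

Internal axial forces (sectioning from the free end, tension +): N_DE = -7.78 kN, N_CD = 0.61 kN, N_BC = 0.61 kN, N_AB = 19.61 kN.
A_BC = 1713 mm².
A_DE = 289.5 mm².
δ_AB = 19610·533/(2620·197000) = 0.02025 mm
δ_BC = 610·288/(1713·197000) = 0.0005206 mm
δ_CD = 610·467/(459·197000) = 0.00315 mm
δ_DE = -7780·254/(289.5·197000) = -0.03465 mm
δ = Σδ_i = -0.01072 mm.

-0.0107 mm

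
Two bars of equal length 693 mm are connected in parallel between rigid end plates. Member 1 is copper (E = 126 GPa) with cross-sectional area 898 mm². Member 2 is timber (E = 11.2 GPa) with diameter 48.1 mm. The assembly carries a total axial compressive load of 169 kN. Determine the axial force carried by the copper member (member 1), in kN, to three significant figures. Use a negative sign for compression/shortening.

-143 kN

A_2 = 1817 mm².
Equal strain + equilibrium ⇒ each member carries load in proportion to AE: A₁E₁ = 113100000 N, A₂E₂ = 20350000 N, ΣAE = 133500000 N.
F₁ = P·A₁E₁/ΣAE = -169000·113100000/133500000 = -143200 N.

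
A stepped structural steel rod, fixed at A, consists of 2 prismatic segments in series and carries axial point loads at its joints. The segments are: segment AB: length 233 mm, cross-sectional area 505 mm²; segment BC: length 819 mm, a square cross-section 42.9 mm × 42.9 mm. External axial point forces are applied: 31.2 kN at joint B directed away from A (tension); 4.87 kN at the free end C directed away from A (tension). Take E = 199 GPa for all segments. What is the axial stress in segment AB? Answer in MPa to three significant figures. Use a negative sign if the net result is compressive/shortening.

71.4 MPa

Internal axial forces (sectioning from the free end, tension +): N_BC = 4.87 kN, N_AB = 36.07 kN.
σ_AB = N_AB/A_AB = 36070/505 = 71.43 MPa.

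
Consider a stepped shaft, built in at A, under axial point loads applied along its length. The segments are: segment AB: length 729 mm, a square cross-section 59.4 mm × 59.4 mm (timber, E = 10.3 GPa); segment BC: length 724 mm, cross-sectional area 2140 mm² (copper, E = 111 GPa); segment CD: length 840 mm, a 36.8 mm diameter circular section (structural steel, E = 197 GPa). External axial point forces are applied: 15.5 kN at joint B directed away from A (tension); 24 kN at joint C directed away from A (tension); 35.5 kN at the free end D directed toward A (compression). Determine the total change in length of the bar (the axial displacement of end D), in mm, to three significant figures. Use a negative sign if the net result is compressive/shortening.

-0.0971 mm

Internal axial forces (sectioning from the free end, tension +): N_CD = -35.5 kN, N_BC = -11.5 kN, N_AB = 4 kN.
A_AB = 3528 mm².
A_CD = 1064 mm².
δ_AB = 4000·729/(3528·10300) = 0.08024 mm
δ_BC = -11500·724/(2140·111000) = -0.03505 mm
δ_CD = -35500·840/(1064·197000) = -0.1423 mm
δ = Σδ_i = -0.09713 mm.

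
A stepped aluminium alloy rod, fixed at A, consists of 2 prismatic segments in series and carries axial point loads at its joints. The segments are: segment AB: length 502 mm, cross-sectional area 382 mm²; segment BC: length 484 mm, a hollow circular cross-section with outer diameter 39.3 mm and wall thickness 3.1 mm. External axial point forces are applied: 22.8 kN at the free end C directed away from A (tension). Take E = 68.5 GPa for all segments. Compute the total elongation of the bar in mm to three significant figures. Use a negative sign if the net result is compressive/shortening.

0.894 mm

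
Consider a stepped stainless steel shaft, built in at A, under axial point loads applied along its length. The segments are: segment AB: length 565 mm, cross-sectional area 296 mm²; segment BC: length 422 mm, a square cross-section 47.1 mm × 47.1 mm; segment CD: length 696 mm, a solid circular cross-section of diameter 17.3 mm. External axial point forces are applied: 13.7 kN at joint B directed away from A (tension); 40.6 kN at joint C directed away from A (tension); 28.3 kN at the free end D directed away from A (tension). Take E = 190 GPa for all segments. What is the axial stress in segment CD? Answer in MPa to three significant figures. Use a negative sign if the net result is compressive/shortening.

120 MPa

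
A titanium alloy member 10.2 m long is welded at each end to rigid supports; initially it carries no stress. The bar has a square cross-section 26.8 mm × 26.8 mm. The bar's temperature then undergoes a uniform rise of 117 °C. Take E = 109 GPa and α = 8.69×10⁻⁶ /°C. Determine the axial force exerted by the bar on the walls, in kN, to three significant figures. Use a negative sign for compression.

-79.6 kN

Free thermal expansion αLΔT = 8.69e-6 · 10200 · 117 = 10.37 mm.
The walls impose strain ε = −(10.37)/10200 = -1.0167e-03; σ = Eε = 109000 · -1.0167e-03 = -110.8 MPa.
Wall reaction R = σ·A = -110.8·718.2 = -79600 N = -79.6 kN.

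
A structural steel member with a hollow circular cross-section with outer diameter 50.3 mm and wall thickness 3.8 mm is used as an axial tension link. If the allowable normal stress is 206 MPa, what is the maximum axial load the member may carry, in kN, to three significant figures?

A = 555.1 mm².
P_max = σ_allow · A = 206 · 555.1 = 114400 N = 114.4 kN.

114 kN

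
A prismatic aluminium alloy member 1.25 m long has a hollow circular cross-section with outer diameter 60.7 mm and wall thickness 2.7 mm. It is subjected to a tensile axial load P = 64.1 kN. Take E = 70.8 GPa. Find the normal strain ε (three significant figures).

A = 492 mm².
σ = N/A = 130.3 MPa; ε = σ/E = 130.3/70800 = 1.840e-03.

0.00184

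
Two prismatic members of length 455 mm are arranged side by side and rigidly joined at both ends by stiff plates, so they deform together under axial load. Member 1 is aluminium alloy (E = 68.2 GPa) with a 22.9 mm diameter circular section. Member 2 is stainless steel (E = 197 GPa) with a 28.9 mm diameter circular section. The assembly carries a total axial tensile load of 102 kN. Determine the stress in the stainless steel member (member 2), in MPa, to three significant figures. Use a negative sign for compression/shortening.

128 MPa

A_1 = 411.9 mm².
A_2 = 656 mm².
Equal strain + equilibrium ⇒ each member carries load in proportion to AE: A₁E₁ = 28090000 N, A₂E₂ = 129200000 N, ΣAE = 157300000 N.
σ₂ = P·E₂/ΣAE = 102000·197000/157300000 = 127.7 MPa.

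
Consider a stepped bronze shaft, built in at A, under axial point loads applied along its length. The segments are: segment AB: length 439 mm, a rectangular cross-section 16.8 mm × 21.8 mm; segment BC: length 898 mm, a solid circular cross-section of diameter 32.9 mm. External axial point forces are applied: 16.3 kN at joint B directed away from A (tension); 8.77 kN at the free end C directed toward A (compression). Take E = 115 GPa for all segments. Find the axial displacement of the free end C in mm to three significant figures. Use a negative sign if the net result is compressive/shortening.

-0.00207 mm

Internal axial forces (sectioning from the free end, tension +): N_BC = -8.77 kN, N_AB = 7.53 kN.
A_AB = 366.2 mm².
A_BC = 850.1 mm².
δ_AB = 7530·439/(366.2·115000) = 0.07849 mm
δ_BC = -8770·898/(850.1·115000) = -0.08056 mm
δ = Σδ_i = -0.002069 mm.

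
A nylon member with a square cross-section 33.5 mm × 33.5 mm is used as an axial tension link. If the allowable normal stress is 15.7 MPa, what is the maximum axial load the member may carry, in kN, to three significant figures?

A = 1122 mm².
P_max = σ_allow · A = 15.7 · 1122 = 17620 N = 17.62 kN.

17.6 kN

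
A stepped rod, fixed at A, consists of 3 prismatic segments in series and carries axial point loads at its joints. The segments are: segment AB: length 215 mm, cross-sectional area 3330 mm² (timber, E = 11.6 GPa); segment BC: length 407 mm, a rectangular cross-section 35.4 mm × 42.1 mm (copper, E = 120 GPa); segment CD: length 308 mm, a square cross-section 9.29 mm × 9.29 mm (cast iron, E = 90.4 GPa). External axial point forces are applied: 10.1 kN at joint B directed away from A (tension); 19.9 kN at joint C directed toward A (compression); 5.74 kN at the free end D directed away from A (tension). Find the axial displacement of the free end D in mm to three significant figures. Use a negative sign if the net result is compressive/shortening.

0.172 mm

Internal axial forces (sectioning from the free end, tension +): N_CD = 5.74 kN, N_BC = -14.16 kN, N_AB = -4.06 kN.
A_BC = 1490 mm².
A_CD = 86.3 mm².
δ_AB = -4060·215/(3330·11600) = -0.0226 mm
δ_BC = -14160·407/(1490·120000) = -0.03222 mm
δ_CD = 5740·308/(86.3·90400) = 0.2266 mm
δ = Σδ_i = 0.1718 mm.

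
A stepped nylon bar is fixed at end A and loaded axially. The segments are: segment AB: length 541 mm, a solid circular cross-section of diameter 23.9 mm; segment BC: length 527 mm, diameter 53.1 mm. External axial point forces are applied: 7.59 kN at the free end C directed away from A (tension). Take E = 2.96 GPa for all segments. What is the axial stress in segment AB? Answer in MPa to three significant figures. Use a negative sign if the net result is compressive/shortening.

16.9 MPa

Internal axial forces (sectioning from the free end, tension +): N_BC = 7.59 kN, N_AB = 7.59 kN.
A_AB = 448.6 mm².
σ_AB = N_AB/A_AB = 7590/448.6 = 16.92 MPa.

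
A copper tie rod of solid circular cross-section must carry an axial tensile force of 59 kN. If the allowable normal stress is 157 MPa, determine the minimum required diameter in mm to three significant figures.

21.9 mm

Required area A ≥ P/σ_allow = 59000/157 = 375.8 mm².
For a solid circular section, d ≥ √(4A/π) = 21.87 mm.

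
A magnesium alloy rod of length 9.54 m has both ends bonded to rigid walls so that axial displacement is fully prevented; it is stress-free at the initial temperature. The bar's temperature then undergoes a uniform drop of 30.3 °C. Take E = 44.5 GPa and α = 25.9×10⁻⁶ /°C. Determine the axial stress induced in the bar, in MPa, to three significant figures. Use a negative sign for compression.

Free thermal expansion αLΔT = 25.9e-6 · 9540 · -30.3 = -7.487 mm.
The walls impose strain ε = −(-7.487)/9540 = 7.8477e-04; σ = Eε = 44500 · 7.8477e-04 = 34.92 MPa.

34.9 MPa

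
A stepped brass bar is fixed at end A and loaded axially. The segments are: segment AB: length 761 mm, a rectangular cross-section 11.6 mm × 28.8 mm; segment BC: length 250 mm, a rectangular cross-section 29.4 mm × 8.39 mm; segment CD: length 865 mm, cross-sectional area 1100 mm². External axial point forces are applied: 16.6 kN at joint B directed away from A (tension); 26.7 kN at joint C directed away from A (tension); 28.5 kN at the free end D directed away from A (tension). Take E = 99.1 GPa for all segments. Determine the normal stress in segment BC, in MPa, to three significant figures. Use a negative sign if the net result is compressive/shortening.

224 MPa

Internal axial forces (sectioning from the free end, tension +): N_CD = 28.5 kN, N_BC = 55.2 kN, N_AB = 71.8 kN.
A_BC = 246.7 mm².
σ_BC = N_BC/A_BC = 55200/246.7 = 223.8 MPa.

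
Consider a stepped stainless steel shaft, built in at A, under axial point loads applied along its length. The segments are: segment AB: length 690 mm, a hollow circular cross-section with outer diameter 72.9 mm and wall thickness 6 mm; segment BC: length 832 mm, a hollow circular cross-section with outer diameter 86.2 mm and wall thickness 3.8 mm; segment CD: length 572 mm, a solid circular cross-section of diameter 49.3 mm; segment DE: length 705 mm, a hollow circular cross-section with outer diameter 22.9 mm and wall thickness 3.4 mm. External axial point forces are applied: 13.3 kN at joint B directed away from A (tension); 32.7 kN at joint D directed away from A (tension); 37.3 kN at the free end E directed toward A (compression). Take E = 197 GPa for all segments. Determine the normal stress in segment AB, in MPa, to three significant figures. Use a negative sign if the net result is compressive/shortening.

Internal axial forces (sectioning from the free end, tension +): N_DE = -37.3 kN, N_CD = -4.6 kN, N_BC = -4.6 kN, N_AB = 8.7 kN.
A_AB = 1261 mm².
σ_AB = N_AB/A_AB = 8700/1261 = 6.899 MPa.

6.90 MPa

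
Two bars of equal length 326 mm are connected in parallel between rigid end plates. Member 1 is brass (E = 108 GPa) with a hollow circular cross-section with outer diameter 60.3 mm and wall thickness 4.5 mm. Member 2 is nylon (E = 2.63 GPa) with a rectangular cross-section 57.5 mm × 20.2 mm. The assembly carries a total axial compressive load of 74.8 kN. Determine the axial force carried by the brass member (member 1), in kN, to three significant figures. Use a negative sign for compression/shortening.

-72.2 kN

A_1 = 788.9 mm².
A_2 = 1162 mm².
Equal strain + equilibrium ⇒ each member carries load in proportion to AE: A₁E₁ = 85200000 N, A₂E₂ = 3055000 N, ΣAE = 88250000 N.
F₁ = P·A₁E₁/ΣAE = -74800·85200000/88250000 = -72210 N.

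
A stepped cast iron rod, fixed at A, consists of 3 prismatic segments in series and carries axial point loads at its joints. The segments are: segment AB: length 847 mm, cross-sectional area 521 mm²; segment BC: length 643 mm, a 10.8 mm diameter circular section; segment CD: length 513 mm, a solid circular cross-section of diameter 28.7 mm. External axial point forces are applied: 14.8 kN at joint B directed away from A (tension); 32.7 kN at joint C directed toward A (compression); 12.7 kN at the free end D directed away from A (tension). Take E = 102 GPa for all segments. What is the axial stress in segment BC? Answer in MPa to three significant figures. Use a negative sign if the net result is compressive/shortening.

-218 MPa

Internal axial forces (sectioning from the free end, tension +): N_CD = 12.7 kN, N_BC = -20 kN, N_AB = -5.2 kN.
A_BC = 91.61 mm².
σ_BC = N_BC/A_BC = -20000/91.61 = -218.3 MPa.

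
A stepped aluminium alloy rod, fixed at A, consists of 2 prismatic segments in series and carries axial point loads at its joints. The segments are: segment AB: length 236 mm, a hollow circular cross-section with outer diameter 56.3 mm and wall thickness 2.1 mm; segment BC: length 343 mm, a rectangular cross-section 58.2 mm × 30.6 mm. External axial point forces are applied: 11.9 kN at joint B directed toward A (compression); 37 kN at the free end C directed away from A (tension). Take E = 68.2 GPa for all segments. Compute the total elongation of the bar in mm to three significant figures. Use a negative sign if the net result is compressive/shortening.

0.347 mm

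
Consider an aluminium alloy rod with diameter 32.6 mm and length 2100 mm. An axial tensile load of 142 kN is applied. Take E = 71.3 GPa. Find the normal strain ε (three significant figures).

0.00239

A = 834.7 mm².
σ = N/A = 170.1 MPa; ε = σ/E = 170.1/71300 = 2.386e-03.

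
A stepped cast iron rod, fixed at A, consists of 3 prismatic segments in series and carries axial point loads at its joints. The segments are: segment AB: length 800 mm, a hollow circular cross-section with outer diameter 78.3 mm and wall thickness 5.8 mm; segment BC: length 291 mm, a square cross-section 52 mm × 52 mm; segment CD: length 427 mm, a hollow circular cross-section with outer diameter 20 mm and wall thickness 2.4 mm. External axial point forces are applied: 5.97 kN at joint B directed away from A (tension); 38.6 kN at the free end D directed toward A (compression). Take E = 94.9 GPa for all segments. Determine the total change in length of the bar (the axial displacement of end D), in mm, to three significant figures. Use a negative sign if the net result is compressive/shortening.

Internal axial forces (sectioning from the free end, tension +): N_CD = -38.6 kN, N_BC = -38.6 kN, N_AB = -32.63 kN.
A_AB = 1321 mm².
A_BC = 2704 mm².
A_CD = 132.7 mm².
δ_AB = -32630·800/(1321·94900) = -0.2082 mm
δ_BC = -38600·291/(2704·94900) = -0.04377 mm
δ_CD = -38600·427/(132.7·94900) = -1.309 mm
δ = Σδ_i = -1.561 mm.

-1.56 mm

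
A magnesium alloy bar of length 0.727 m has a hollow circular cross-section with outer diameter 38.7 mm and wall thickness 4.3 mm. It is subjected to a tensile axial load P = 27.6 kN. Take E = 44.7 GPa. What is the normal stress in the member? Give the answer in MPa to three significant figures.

A = 464.7 mm².
σ = N/A = 27600/464.7 = 59.39 MPa.

59.4 MPa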